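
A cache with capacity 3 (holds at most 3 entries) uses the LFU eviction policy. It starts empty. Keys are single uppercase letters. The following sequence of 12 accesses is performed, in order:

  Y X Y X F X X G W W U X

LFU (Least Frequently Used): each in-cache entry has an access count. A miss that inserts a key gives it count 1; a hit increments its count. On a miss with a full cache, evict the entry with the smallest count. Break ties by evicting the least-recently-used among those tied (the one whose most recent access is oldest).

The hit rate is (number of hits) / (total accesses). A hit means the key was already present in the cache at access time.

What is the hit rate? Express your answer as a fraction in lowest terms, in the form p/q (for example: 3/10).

LFU simulation (capacity=3):
  1. access Y: MISS. Cache: [Y(c=1)]
  2. access X: MISS. Cache: [Y(c=1) X(c=1)]
  3. access Y: HIT, count now 2. Cache: [X(c=1) Y(c=2)]
  4. access X: HIT, count now 2. Cache: [Y(c=2) X(c=2)]
  5. access F: MISS. Cache: [F(c=1) Y(c=2) X(c=2)]
  6. access X: HIT, count now 3. Cache: [F(c=1) Y(c=2) X(c=3)]
  7. access X: HIT, count now 4. Cache: [F(c=1) Y(c=2) X(c=4)]
  8. access G: MISS, evict F(c=1). Cache: [G(c=1) Y(c=2) X(c=4)]
  9. access W: MISS, evict G(c=1). Cache: [W(c=1) Y(c=2) X(c=4)]
  10. access W: HIT, count now 2. Cache: [Y(c=2) W(c=2) X(c=4)]
  11. access U: MISS, evict Y(c=2). Cache: [U(c=1) W(c=2) X(c=4)]
  12. access X: HIT, count now 5. Cache: [U(c=1) W(c=2) X(c=5)]
Total: 6 hits, 6 misses, 3 evictions

Hit rate = 6/12 = 1/2

Answer: 1/2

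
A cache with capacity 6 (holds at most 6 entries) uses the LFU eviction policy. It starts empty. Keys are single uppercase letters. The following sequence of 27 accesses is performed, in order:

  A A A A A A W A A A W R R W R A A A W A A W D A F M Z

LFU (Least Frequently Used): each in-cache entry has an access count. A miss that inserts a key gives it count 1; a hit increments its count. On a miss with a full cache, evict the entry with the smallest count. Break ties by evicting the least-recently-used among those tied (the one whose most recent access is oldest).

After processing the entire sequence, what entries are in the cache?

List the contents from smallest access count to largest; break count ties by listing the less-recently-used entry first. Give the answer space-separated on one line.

Answer: F M Z R W A

Derivation:
LFU simulation (capacity=6):
  1. access A: MISS. Cache: [A(c=1)]
  2. access A: HIT, count now 2. Cache: [A(c=2)]
  3. access A: HIT, count now 3. Cache: [A(c=3)]
  4. access A: HIT, count now 4. Cache: [A(c=4)]
  5. access A: HIT, count now 5. Cache: [A(c=5)]
  6. access A: HIT, count now 6. Cache: [A(c=6)]
  7. access W: MISS. Cache: [W(c=1) A(c=6)]
  8. access A: HIT, count now 7. Cache: [W(c=1) A(c=7)]
  9. access A: HIT, count now 8. Cache: [W(c=1) A(c=8)]
  10. access A: HIT, count now 9. Cache: [W(c=1) A(c=9)]
  11. access W: HIT, count now 2. Cache: [W(c=2) A(c=9)]
  12. access R: MISS. Cache: [R(c=1) W(c=2) A(c=9)]
  13. access R: HIT, count now 2. Cache: [W(c=2) R(c=2) A(c=9)]
  14. access W: HIT, count now 3. Cache: [R(c=2) W(c=3) A(c=9)]
  15. access R: HIT, count now 3. Cache: [W(c=3) R(c=3) A(c=9)]
  16. access A: HIT, count now 10. Cache: [W(c=3) R(c=3) A(c=10)]
  17. access A: HIT, count now 11. Cache: [W(c=3) R(c=3) A(c=11)]
  18. access A: HIT, count now 12. Cache: [W(c=3) R(c=3) A(c=12)]
  19. access W: HIT, count now 4. Cache: [R(c=3) W(c=4) A(c=12)]
  20. access A: HIT, count now 13. Cache: [R(c=3) W(c=4) A(c=13)]
  21. access A: HIT, count now 14. Cache: [R(c=3) W(c=4) A(c=14)]
  22. access W: HIT, count now 5. Cache: [R(c=3) W(c=5) A(c=14)]
  23. access D: MISS. Cache: [D(c=1) R(c=3) W(c=5) A(c=14)]
  24. access A: HIT, count now 15. Cache: [D(c=1) R(c=3) W(c=5) A(c=15)]
  25. access F: MISS. Cache: [D(c=1) F(c=1) R(c=3) W(c=5) A(c=15)]
  26. access M: MISS. Cache: [D(c=1) F(c=1) M(c=1) R(c=3) W(c=5) A(c=15)]
  27. access Z: MISS, evict D(c=1). Cache: [F(c=1) M(c=1) Z(c=1) R(c=3) W(c=5) A(c=15)]
Total: 20 hits, 7 misses, 1 evictions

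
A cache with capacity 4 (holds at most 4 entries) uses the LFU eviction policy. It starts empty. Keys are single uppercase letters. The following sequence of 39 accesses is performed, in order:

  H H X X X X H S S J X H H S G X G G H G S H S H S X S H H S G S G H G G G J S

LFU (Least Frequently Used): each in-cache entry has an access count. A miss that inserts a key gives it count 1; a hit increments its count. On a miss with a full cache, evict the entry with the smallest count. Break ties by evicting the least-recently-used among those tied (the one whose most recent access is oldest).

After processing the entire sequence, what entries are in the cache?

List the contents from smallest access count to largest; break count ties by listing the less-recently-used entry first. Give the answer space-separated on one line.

Answer: J G S H

Derivation:
LFU simulation (capacity=4):
  1. access H: MISS. Cache: [H(c=1)]
  2. access H: HIT, count now 2. Cache: [H(c=2)]
  3. access X: MISS. Cache: [X(c=1) H(c=2)]
  4. access X: HIT, count now 2. Cache: [H(c=2) X(c=2)]
  5. access X: HIT, count now 3. Cache: [H(c=2) X(c=3)]
  6. access X: HIT, count now 4. Cache: [H(c=2) X(c=4)]
  7. access H: HIT, count now 3. Cache: [H(c=3) X(c=4)]
  8. access S: MISS. Cache: [S(c=1) H(c=3) X(c=4)]
  9. access S: HIT, count now 2. Cache: [S(c=2) H(c=3) X(c=4)]
  10. access J: MISS. Cache: [J(c=1) S(c=2) H(c=3) X(c=4)]
  11. access X: HIT, count now 5. Cache: [J(c=1) S(c=2) H(c=3) X(c=5)]
  12. access H: HIT, count now 4. Cache: [J(c=1) S(c=2) H(c=4) X(c=5)]
  13. access H: HIT, count now 5. Cache: [J(c=1) S(c=2) X(c=5) H(c=5)]
  14. access S: HIT, count now 3. Cache: [J(c=1) S(c=3) X(c=5) H(c=5)]
  15. access G: MISS, evict J(c=1). Cache: [G(c=1) S(c=3) X(c=5) H(c=5)]
  16. access X: HIT, count now 6. Cache: [G(c=1) S(c=3) H(c=5) X(c=6)]
  17. access G: HIT, count now 2. Cache: [G(c=2) S(c=3) H(c=5) X(c=6)]
  18. access G: HIT, count now 3. Cache: [S(c=3) G(c=3) H(c=5) X(c=6)]
  19. access H: HIT, count now 6. Cache: [S(c=3) G(c=3) X(c=6) H(c=6)]
  20. access G: HIT, count now 4. Cache: [S(c=3) G(c=4) X(c=6) H(c=6)]
  21. access S: HIT, count now 4. Cache: [G(c=4) S(c=4) X(c=6) H(c=6)]
  22. access H: HIT, count now 7. Cache: [G(c=4) S(c=4) X(c=6) H(c=7)]
  23. access S: HIT, count now 5. Cache: [G(c=4) S(c=5) X(c=6) H(c=7)]
  24. access H: HIT, count now 8. Cache: [G(c=4) S(c=5) X(c=6) H(c=8)]
  25. access S: HIT, count now 6. Cache: [G(c=4) X(c=6) S(c=6) H(c=8)]
  26. access X: HIT, count now 7. Cache: [G(c=4) S(c=6) X(c=7) H(c=8)]
  27. access S: HIT, count now 7. Cache: [G(c=4) X(c=7) S(c=7) H(c=8)]
  28. access H: HIT, count now 9. Cache: [G(c=4) X(c=7) S(c=7) H(c=9)]
  29. access H: HIT, count now 10. Cache: [G(c=4) X(c=7) S(c=7) H(c=10)]
  30. access S: HIT, count now 8. Cache: [G(c=4) X(c=7) S(c=8) H(c=10)]
  31. access G: HIT, count now 5. Cache: [G(c=5) X(c=7) S(c=8) H(c=10)]
  32. access S: HIT, count now 9. Cache: [G(c=5) X(c=7) S(c=9) H(c=10)]
  33. access G: HIT, count now 6. Cache: [G(c=6) X(c=7) S(c=9) H(c=10)]
  34. access H: HIT, count now 11. Cache: [G(c=6) X(c=7) S(c=9) H(c=11)]
  35. access G: HIT, count now 7. Cache: [X(c=7) G(c=7) S(c=9) H(c=11)]
  36. access G: HIT, count now 8. Cache: [X(c=7) G(c=8) S(c=9) H(c=11)]
  37. access G: HIT, count now 9. Cache: [X(c=7) S(c=9) G(c=9) H(c=11)]
  38. access J: MISS, evict X(c=7). Cache: [J(c=1) S(c=9) G(c=9) H(c=11)]
  39. access S: HIT, count now 10. Cache: [J(c=1) G(c=9) S(c=10) H(c=11)]
Total: 33 hits, 6 misses, 2 evictions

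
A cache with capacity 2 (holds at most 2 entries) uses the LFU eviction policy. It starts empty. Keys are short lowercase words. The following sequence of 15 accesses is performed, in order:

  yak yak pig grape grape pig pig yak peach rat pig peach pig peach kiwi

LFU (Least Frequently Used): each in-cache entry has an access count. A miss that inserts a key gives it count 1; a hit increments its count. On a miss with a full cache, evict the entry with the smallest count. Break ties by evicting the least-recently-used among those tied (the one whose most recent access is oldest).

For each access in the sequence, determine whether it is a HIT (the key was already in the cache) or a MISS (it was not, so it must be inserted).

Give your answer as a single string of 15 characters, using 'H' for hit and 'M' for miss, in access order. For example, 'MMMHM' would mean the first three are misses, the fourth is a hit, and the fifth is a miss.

LFU simulation (capacity=2):
  1. access yak: MISS. Cache: [yak(c=1)]
  2. access yak: HIT, count now 2. Cache: [yak(c=2)]
  3. access pig: MISS. Cache: [pig(c=1) yak(c=2)]
  4. access grape: MISS, evict pig(c=1). Cache: [grape(c=1) yak(c=2)]
  5. access grape: HIT, count now 2. Cache: [yak(c=2) grape(c=2)]
  6. access pig: MISS, evict yak(c=2). Cache: [pig(c=1) grape(c=2)]
  7. access pig: HIT, count now 2. Cache: [grape(c=2) pig(c=2)]
  8. access yak: MISS, evict grape(c=2). Cache: [yak(c=1) pig(c=2)]
  9. access peach: MISS, evict yak(c=1). Cache: [peach(c=1) pig(c=2)]
  10. access rat: MISS, evict peach(c=1). Cache: [rat(c=1) pig(c=2)]
  11. access pig: HIT, count now 3. Cache: [rat(c=1) pig(c=3)]
  12. access peach: MISS, evict rat(c=1). Cache: [peach(c=1) pig(c=3)]
  13. access pig: HIT, count now 4. Cache: [peach(c=1) pig(c=4)]
  14. access peach: HIT, count now 2. Cache: [peach(c=2) pig(c=4)]
  15. access kiwi: MISS, evict peach(c=2). Cache: [kiwi(c=1) pig(c=4)]
Total: 6 hits, 9 misses, 7 evictions

Answer: MHMMHMHMMMHMHHM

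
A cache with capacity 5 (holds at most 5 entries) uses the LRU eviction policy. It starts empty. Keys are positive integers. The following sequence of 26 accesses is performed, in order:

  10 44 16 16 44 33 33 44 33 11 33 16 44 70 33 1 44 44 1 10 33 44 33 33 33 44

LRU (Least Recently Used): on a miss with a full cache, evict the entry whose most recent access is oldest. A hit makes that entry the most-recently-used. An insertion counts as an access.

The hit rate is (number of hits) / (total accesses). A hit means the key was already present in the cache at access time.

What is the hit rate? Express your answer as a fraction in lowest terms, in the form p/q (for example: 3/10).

LRU simulation (capacity=5):
  1. access 10: MISS. Cache (LRU->MRU): [10]
  2. access 44: MISS. Cache (LRU->MRU): [10 44]
  3. access 16: MISS. Cache (LRU->MRU): [10 44 16]
  4. access 16: HIT. Cache (LRU->MRU): [10 44 16]
  5. access 44: HIT. Cache (LRU->MRU): [10 16 44]
  6. access 33: MISS. Cache (LRU->MRU): [10 16 44 33]
  7. access 33: HIT. Cache (LRU->MRU): [10 16 44 33]
  8. access 44: HIT. Cache (LRU->MRU): [10 16 33 44]
  9. access 33: HIT. Cache (LRU->MRU): [10 16 44 33]
  10. access 11: MISS. Cache (LRU->MRU): [10 16 44 33 11]
  11. access 33: HIT. Cache (LRU->MRU): [10 16 44 11 33]
  12. access 16: HIT. Cache (LRU->MRU): [10 44 11 33 16]
  13. access 44: HIT. Cache (LRU->MRU): [10 11 33 16 44]
  14. access 70: MISS, evict 10. Cache (LRU->MRU): [11 33 16 44 70]
  15. access 33: HIT. Cache (LRU->MRU): [11 16 44 70 33]
  16. access 1: MISS, evict 11. Cache (LRU->MRU): [16 44 70 33 1]
  17. access 44: HIT. Cache (LRU->MRU): [16 70 33 1 44]
  18. access 44: HIT. Cache (LRU->MRU): [16 70 33 1 44]
  19. access 1: HIT. Cache (LRU->MRU): [16 70 33 44 1]
  20. access 10: MISS, evict 16. Cache (LRU->MRU): [70 33 44 1 10]
  21. access 33: HIT. Cache (LRU->MRU): [70 44 1 10 33]
  22. access 44: HIT. Cache (LRU->MRU): [70 1 10 33 44]
  23. access 33: HIT. Cache (LRU->MRU): [70 1 10 44 33]
  24. access 33: HIT. Cache (LRU->MRU): [70 1 10 44 33]
  25. access 33: HIT. Cache (LRU->MRU): [70 1 10 44 33]
  26. access 44: HIT. Cache (LRU->MRU): [70 1 10 33 44]
Total: 18 hits, 8 misses, 3 evictions

Hit rate = 18/26 = 9/13

Answer: 9/13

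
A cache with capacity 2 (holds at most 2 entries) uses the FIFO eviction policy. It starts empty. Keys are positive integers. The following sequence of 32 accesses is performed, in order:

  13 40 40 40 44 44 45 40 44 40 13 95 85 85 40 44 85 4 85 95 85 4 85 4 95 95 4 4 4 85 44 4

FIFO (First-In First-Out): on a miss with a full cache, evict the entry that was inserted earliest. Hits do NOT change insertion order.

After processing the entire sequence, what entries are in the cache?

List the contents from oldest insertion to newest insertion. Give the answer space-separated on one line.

Answer: 44 4

Derivation:
FIFO simulation (capacity=2):
  1. access 13: MISS. Cache (old->new): [13]
  2. access 40: MISS. Cache (old->new): [13 40]
  3. access 40: HIT. Cache (old->new): [13 40]
  4. access 40: HIT. Cache (old->new): [13 40]
  5. access 44: MISS, evict 13. Cache (old->new): [40 44]
  6. access 44: HIT. Cache (old->new): [40 44]
  7. access 45: MISS, evict 40. Cache (old->new): [44 45]
  8. access 40: MISS, evict 44. Cache (old->new): [45 40]
  9. access 44: MISS, evict 45. Cache (old->new): [40 44]
  10. access 40: HIT. Cache (old->new): [40 44]
  11. access 13: MISS, evict 40. Cache (old->new): [44 13]
  12. access 95: MISS, evict 44. Cache (old->new): [13 95]
  13. access 85: MISS, evict 13. Cache (old->new): [95 85]
  14. access 85: HIT. Cache (old->new): [95 85]
  15. access 40: MISS, evict 95. Cache (old->new): [85 40]
  16. access 44: MISS, evict 85. Cache (old->new): [40 44]
  17. access 85: MISS, evict 40. Cache (old->new): [44 85]
  18. access 4: MISS, evict 44. Cache (old->new): [85 4]
  19. access 85: HIT. Cache (old->new): [85 4]
  20. access 95: MISS, evict 85. Cache (old->new): [4 95]
  21. access 85: MISS, evict 4. Cache (old->new): [95 85]
  22. access 4: MISS, evict 95. Cache (old->new): [85 4]
  23. access 85: HIT. Cache (old->new): [85 4]
  24. access 4: HIT. Cache (old->new): [85 4]
  25. access 95: MISS, evict 85. Cache (old->new): [4 95]
  26. access 95: HIT. Cache (old->new): [4 95]
  27. access 4: HIT. Cache (old->new): [4 95]
  28. access 4: HIT. Cache (old->new): [4 95]
  29. access 4: HIT. Cache (old->new): [4 95]
  30. access 85: MISS, evict 4. Cache (old->new): [95 85]
  31. access 44: MISS, evict 95. Cache (old->new): [85 44]
  32. access 4: MISS, evict 85. Cache (old->new): [44 4]
Total: 12 hits, 20 misses, 18 evictions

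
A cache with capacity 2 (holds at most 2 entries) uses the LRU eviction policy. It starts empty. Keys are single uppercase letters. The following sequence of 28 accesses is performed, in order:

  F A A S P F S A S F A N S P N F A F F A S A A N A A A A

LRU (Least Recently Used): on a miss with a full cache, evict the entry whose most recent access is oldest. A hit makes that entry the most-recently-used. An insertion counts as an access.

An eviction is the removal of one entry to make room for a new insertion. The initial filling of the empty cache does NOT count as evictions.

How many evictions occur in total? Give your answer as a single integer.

Answer: 15

Derivation:
LRU simulation (capacity=2):
  1. access F: MISS. Cache (LRU->MRU): [F]
  2. access A: MISS. Cache (LRU->MRU): [F A]
  3. access A: HIT. Cache (LRU->MRU): [F A]
  4. access S: MISS, evict F. Cache (LRU->MRU): [A S]
  5. access P: MISS, evict A. Cache (LRU->MRU): [S P]
  6. access F: MISS, evict S. Cache (LRU->MRU): [P F]
  7. access S: MISS, evict P. Cache (LRU->MRU): [F S]
  8. access A: MISS, evict F. Cache (LRU->MRU): [S A]
  9. access S: HIT. Cache (LRU->MRU): [A S]
  10. access F: MISS, evict A. Cache (LRU->MRU): [S F]
  11. access A: MISS, evict S. Cache (LRU->MRU): [F A]
  12. access N: MISS, evict F. Cache (LRU->MRU): [A N]
  13. access S: MISS, evict A. Cache (LRU->MRU): [N S]
  14. access P: MISS, evict N. Cache (LRU->MRU): [S P]
  15. access N: MISS, evict S. Cache (LRU->MRU): [P N]
  16. access F: MISS, evict P. Cache (LRU->MRU): [N F]
  17. access A: MISS, evict N. Cache (LRU->MRU): [F A]
  18. access F: HIT. Cache (LRU->MRU): [A F]
  19. access F: HIT. Cache (LRU->MRU): [A F]
  20. access A: HIT. Cache (LRU->MRU): [F A]
  21. access S: MISS, evict F. Cache (LRU->MRU): [A S]
  22. access A: HIT. Cache (LRU->MRU): [S A]
  23. access A: HIT. Cache (LRU->MRU): [S A]
  24. access N: MISS, evict S. Cache (LRU->MRU): [A N]
  25. access A: HIT. Cache (LRU->MRU): [N A]
  26. access A: HIT. Cache (LRU->MRU): [N A]
  27. access A: HIT. Cache (LRU->MRU): [N A]
  28. access A: HIT. Cache (LRU->MRU): [N A]
Total: 11 hits, 17 misses, 15 evictions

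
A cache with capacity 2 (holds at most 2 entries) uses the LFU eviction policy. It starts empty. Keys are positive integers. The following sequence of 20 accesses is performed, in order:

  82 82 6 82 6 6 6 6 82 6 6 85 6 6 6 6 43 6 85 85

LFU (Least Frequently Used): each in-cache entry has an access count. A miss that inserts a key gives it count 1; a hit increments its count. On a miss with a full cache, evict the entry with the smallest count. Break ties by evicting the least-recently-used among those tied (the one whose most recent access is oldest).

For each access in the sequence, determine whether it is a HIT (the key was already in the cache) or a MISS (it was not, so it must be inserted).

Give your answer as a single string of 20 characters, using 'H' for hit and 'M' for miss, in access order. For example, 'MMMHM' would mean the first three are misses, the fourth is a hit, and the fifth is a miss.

Answer: MHMHHHHHHHHMHHHHMHMH

Derivation:
LFU simulation (capacity=2):
  1. access 82: MISS. Cache: [82(c=1)]
  2. access 82: HIT, count now 2. Cache: [82(c=2)]
  3. access 6: MISS. Cache: [6(c=1) 82(c=2)]
  4. access 82: HIT, count now 3. Cache: [6(c=1) 82(c=3)]
  5. access 6: HIT, count now 2. Cache: [6(c=2) 82(c=3)]
  6. access 6: HIT, count now 3. Cache: [82(c=3) 6(c=3)]
  7. access 6: HIT, count now 4. Cache: [82(c=3) 6(c=4)]
  8. access 6: HIT, count now 5. Cache: [82(c=3) 6(c=5)]
  9. access 82: HIT, count now 4. Cache: [82(c=4) 6(c=5)]
  10. access 6: HIT, count now 6. Cache: [82(c=4) 6(c=6)]
  11. access 6: HIT, count now 7. Cache: [82(c=4) 6(c=7)]
  12. access 85: MISS, evict 82(c=4). Cache: [85(c=1) 6(c=7)]
  13. access 6: HIT, count now 8. Cache: [85(c=1) 6(c=8)]
  14. access 6: HIT, count now 9. Cache: [85(c=1) 6(c=9)]
  15. access 6: HIT, count now 10. Cache: [85(c=1) 6(c=10)]
  16. access 6: HIT, count now 11. Cache: [85(c=1) 6(c=11)]
  17. access 43: MISS, evict 85(c=1). Cache: [43(c=1) 6(c=11)]
  18. access 6: HIT, count now 12. Cache: [43(c=1) 6(c=12)]
  19. access 85: MISS, evict 43(c=1). Cache: [85(c=1) 6(c=12)]
  20. access 85: HIT, count now 2. Cache: [85(c=2) 6(c=12)]
Total: 15 hits, 5 misses, 3 evictions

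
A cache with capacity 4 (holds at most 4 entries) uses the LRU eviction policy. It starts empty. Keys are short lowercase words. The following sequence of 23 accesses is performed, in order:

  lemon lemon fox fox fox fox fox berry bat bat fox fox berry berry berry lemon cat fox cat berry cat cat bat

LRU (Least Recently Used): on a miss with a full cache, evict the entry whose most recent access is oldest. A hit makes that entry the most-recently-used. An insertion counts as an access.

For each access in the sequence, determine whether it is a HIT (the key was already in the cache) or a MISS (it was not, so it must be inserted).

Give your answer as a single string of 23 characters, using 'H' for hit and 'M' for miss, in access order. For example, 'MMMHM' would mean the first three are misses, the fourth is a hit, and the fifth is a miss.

Answer: MHMHHHHMMHHHHHHHMHHHHHM

Derivation:
LRU simulation (capacity=4):
  1. access lemon: MISS. Cache (LRU->MRU): [lemon]
  2. access lemon: HIT. Cache (LRU->MRU): [lemon]
  3. access fox: MISS. Cache (LRU->MRU): [lemon fox]
  4. access fox: HIT. Cache (LRU->MRU): [lemon fox]
  5. access fox: HIT. Cache (LRU->MRU): [lemon fox]
  6. access fox: HIT. Cache (LRU->MRU): [lemon fox]
  7. access fox: HIT. Cache (LRU->MRU): [lemon fox]
  8. access berry: MISS. Cache (LRU->MRU): [lemon fox berry]
  9. access bat: MISS. Cache (LRU->MRU): [lemon fox berry bat]
  10. access bat: HIT. Cache (LRU->MRU): [lemon fox berry bat]
  11. access fox: HIT. Cache (LRU->MRU): [lemon berry bat fox]
  12. access fox: HIT. Cache (LRU->MRU): [lemon berry bat fox]
  13. access berry: HIT. Cache (LRU->MRU): [lemon bat fox berry]
  14. access berry: HIT. Cache (LRU->MRU): [lemon bat fox berry]
  15. access berry: HIT. Cache (LRU->MRU): [lemon bat fox berry]
  16. access lemon: HIT. Cache (LRU->MRU): [bat fox berry lemon]
  17. access cat: MISS, evict bat. Cache (LRU->MRU): [fox berry lemon cat]
  18. access fox: HIT. Cache (LRU->MRU): [berry lemon cat fox]
  19. access cat: HIT. Cache (LRU->MRU): [berry lemon fox cat]
  20. access berry: HIT. Cache (LRU->MRU): [lemon fox cat berry]
  21. access cat: HIT. Cache (LRU->MRU): [lemon fox berry cat]
  22. access cat: HIT. Cache (LRU->MRU): [lemon fox berry cat]
  23. access bat: MISS, evict lemon. Cache (LRU->MRU): [fox berry cat bat]
Total: 17 hits, 6 misses, 2 evictions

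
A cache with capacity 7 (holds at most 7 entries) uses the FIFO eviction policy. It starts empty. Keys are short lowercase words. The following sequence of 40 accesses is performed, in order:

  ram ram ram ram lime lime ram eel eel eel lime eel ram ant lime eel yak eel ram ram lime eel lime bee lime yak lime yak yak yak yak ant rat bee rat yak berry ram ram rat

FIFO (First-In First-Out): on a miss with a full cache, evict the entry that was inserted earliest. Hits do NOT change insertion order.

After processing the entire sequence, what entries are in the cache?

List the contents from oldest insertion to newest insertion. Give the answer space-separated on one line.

FIFO simulation (capacity=7):
  1. access ram: MISS. Cache (old->new): [ram]
  2. access ram: HIT. Cache (old->new): [ram]
  3. access ram: HIT. Cache (old->new): [ram]
  4. access ram: HIT. Cache (old->new): [ram]
  5. access lime: MISS. Cache (old->new): [ram lime]
  6. access lime: HIT. Cache (old->new): [ram lime]
  7. access ram: HIT. Cache (old->new): [ram lime]
  8. access eel: MISS. Cache (old->new): [ram lime eel]
  9. access eel: HIT. Cache (old->new): [ram lime eel]
  10. access eel: HIT. Cache (old->new): [ram lime eel]
  11. access lime: HIT. Cache (old->new): [ram lime eel]
  12. access eel: HIT. Cache (old->new): [ram lime eel]
  13. access ram: HIT. Cache (old->new): [ram lime eel]
  14. access ant: MISS. Cache (old->new): [ram lime eel ant]
  15. access lime: HIT. Cache (old->new): [ram lime eel ant]
  16. access eel: HIT. Cache (old->new): [ram lime eel ant]
  17. access yak: MISS. Cache (old->new): [ram lime eel ant yak]
  18. access eel: HIT. Cache (old->new): [ram lime eel ant yak]
  19. access ram: HIT. Cache (old->new): [ram lime eel ant yak]
  20. access ram: HIT. Cache (old->new): [ram lime eel ant yak]
  21. access lime: HIT. Cache (old->new): [ram lime eel ant yak]
  22. access eel: HIT. Cache (old->new): [ram lime eel ant yak]
  23. access lime: HIT. Cache (old->new): [ram lime eel ant yak]
  24. access bee: MISS. Cache (old->new): [ram lime eel ant yak bee]
  25. access lime: HIT. Cache (old->new): [ram lime eel ant yak bee]
  26. access yak: HIT. Cache (old->new): [ram lime eel ant yak bee]
  27. access lime: HIT. Cache (old->new): [ram lime eel ant yak bee]
  28. access yak: HIT. Cache (old->new): [ram lime eel ant yak bee]
  29. access yak: HIT. Cache (old->new): [ram lime eel ant yak bee]
  30. access yak: HIT. Cache (old->new): [ram lime eel ant yak bee]
  31. access yak: HIT. Cache (old->new): [ram lime eel ant yak bee]
  32. access ant: HIT. Cache (old->new): [ram lime eel ant yak bee]
  33. access rat: MISS. Cache (old->new): [ram lime eel ant yak bee rat]
  34. access bee: HIT. Cache (old->new): [ram lime eel ant yak bee rat]
  35. access rat: HIT. Cache (old->new): [ram lime eel ant yak bee rat]
  36. access yak: HIT. Cache (old->new): [ram lime eel ant yak bee rat]
  37. access berry: MISS, evict ram. Cache (old->new): [lime eel ant yak bee rat berry]
  38. access ram: MISS, evict lime. Cache (old->new): [eel ant yak bee rat berry ram]
  39. access ram: HIT. Cache (old->new): [eel ant yak bee rat berry ram]
  40. access rat: HIT. Cache (old->new): [eel ant yak bee rat berry ram]
Total: 31 hits, 9 misses, 2 evictions

Answer: eel ant yak bee rat berry ram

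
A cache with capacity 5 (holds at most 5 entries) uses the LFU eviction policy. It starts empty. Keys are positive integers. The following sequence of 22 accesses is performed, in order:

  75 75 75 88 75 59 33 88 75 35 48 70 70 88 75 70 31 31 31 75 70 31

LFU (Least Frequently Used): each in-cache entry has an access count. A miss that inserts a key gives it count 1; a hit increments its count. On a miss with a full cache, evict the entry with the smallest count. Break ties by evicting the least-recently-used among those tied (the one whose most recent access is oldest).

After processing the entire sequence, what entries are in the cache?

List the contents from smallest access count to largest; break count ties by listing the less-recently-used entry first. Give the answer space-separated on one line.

Answer: 48 88 70 31 75

Derivation:
LFU simulation (capacity=5):
  1. access 75: MISS. Cache: [75(c=1)]
  2. access 75: HIT, count now 2. Cache: [75(c=2)]
  3. access 75: HIT, count now 3. Cache: [75(c=3)]
  4. access 88: MISS. Cache: [88(c=1) 75(c=3)]
  5. access 75: HIT, count now 4. Cache: [88(c=1) 75(c=4)]
  6. access 59: MISS. Cache: [88(c=1) 59(c=1) 75(c=4)]
  7. access 33: MISS. Cache: [88(c=1) 59(c=1) 33(c=1) 75(c=4)]
  8. access 88: HIT, count now 2. Cache: [59(c=1) 33(c=1) 88(c=2) 75(c=4)]
  9. access 75: HIT, count now 5. Cache: [59(c=1) 33(c=1) 88(c=2) 75(c=5)]
  10. access 35: MISS. Cache: [59(c=1) 33(c=1) 35(c=1) 88(c=2) 75(c=5)]
  11. access 48: MISS, evict 59(c=1). Cache: [33(c=1) 35(c=1) 48(c=1) 88(c=2) 75(c=5)]
  12. access 70: MISS, evict 33(c=1). Cache: [35(c=1) 48(c=1) 70(c=1) 88(c=2) 75(c=5)]
  13. access 70: HIT, count now 2. Cache: [35(c=1) 48(c=1) 88(c=2) 70(c=2) 75(c=5)]
  14. access 88: HIT, count now 3. Cache: [35(c=1) 48(c=1) 70(c=2) 88(c=3) 75(c=5)]
  15. access 75: HIT, count now 6. Cache: [35(c=1) 48(c=1) 70(c=2) 88(c=3) 75(c=6)]
  16. access 70: HIT, count now 3. Cache: [35(c=1) 48(c=1) 88(c=3) 70(c=3) 75(c=6)]
  17. access 31: MISS, evict 35(c=1). Cache: [48(c=1) 31(c=1) 88(c=3) 70(c=3) 75(c=6)]
  18. access 31: HIT, count now 2. Cache: [48(c=1) 31(c=2) 88(c=3) 70(c=3) 75(c=6)]
  19. access 31: HIT, count now 3. Cache: [48(c=1) 88(c=3) 70(c=3) 31(c=3) 75(c=6)]
  20. access 75: HIT, count now 7. Cache: [48(c=1) 88(c=3) 70(c=3) 31(c=3) 75(c=7)]
  21. access 70: HIT, count now 4. Cache: [48(c=1) 88(c=3) 31(c=3) 70(c=4) 75(c=7)]
  22. access 31: HIT, count now 4. Cache: [48(c=1) 88(c=3) 70(c=4) 31(c=4) 75(c=7)]
Total: 14 hits, 8 misses, 3 evictions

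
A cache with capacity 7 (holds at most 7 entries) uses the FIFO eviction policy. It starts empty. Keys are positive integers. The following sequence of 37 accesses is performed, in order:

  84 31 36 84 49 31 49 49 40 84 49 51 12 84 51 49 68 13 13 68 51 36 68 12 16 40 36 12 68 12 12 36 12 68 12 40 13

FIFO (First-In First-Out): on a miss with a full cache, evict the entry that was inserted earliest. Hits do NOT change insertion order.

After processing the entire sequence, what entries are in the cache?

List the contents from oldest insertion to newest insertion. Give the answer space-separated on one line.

Answer: 40 51 12 68 13 16 36

Derivation:
FIFO simulation (capacity=7):
  1. access 84: MISS. Cache (old->new): [84]
  2. access 31: MISS. Cache (old->new): [84 31]
  3. access 36: MISS. Cache (old->new): [84 31 36]
  4. access 84: HIT. Cache (old->new): [84 31 36]
  5. access 49: MISS. Cache (old->new): [84 31 36 49]
  6. access 31: HIT. Cache (old->new): [84 31 36 49]
  7. access 49: HIT. Cache (old->new): [84 31 36 49]
  8. access 49: HIT. Cache (old->new): [84 31 36 49]
  9. access 40: MISS. Cache (old->new): [84 31 36 49 40]
  10. access 84: HIT. Cache (old->new): [84 31 36 49 40]
  11. access 49: HIT. Cache (old->new): [84 31 36 49 40]
  12. access 51: MISS. Cache (old->new): [84 31 36 49 40 51]
  13. access 12: MISS. Cache (old->new): [84 31 36 49 40 51 12]
  14. access 84: HIT. Cache (old->new): [84 31 36 49 40 51 12]
  15. access 51: HIT. Cache (old->new): [84 31 36 49 40 51 12]
  16. access 49: HIT. Cache (old->new): [84 31 36 49 40 51 12]
  17. access 68: MISS, evict 84. Cache (old->new): [31 36 49 40 51 12 68]
  18. access 13: MISS, evict 31. Cache (old->new): [36 49 40 51 12 68 13]
  19. access 13: HIT. Cache (old->new): [36 49 40 51 12 68 13]
  20. access 68: HIT. Cache (old->new): [36 49 40 51 12 68 13]
  21. access 51: HIT. Cache (old->new): [36 49 40 51 12 68 13]
  22. access 36: HIT. Cache (old->new): [36 49 40 51 12 68 13]
  23. access 68: HIT. Cache (old->new): [36 49 40 51 12 68 13]
  24. access 12: HIT. Cache (old->new): [36 49 40 51 12 68 13]
  25. access 16: MISS, evict 36. Cache (old->new): [49 40 51 12 68 13 16]
  26. access 40: HIT. Cache (old->new): [49 40 51 12 68 13 16]
  27. access 36: MISS, evict 49. Cache (old->new): [40 51 12 68 13 16 36]
  28. access 12: HIT. Cache (old->new): [40 51 12 68 13 16 36]
  29. access 68: HIT. Cache (old->new): [40 51 12 68 13 16 36]
  30. access 12: HIT. Cache (old->new): [40 51 12 68 13 16 36]
  31. access 12: HIT. Cache (old->new): [40 51 12 68 13 16 36]
  32. access 36: HIT. Cache (old->new): [40 51 12 68 13 16 36]
  33. access 12: HIT. Cache (old->new): [40 51 12 68 13 16 36]
  34. access 68: HIT. Cache (old->new): [40 51 12 68 13 16 36]
  35. access 12: HIT. Cache (old->new): [40 51 12 68 13 16 36]
  36. access 40: HIT. Cache (old->new): [40 51 12 68 13 16 36]
  37. access 13: HIT. Cache (old->new): [40 51 12 68 13 16 36]
Total: 26 hits, 11 misses, 4 evictions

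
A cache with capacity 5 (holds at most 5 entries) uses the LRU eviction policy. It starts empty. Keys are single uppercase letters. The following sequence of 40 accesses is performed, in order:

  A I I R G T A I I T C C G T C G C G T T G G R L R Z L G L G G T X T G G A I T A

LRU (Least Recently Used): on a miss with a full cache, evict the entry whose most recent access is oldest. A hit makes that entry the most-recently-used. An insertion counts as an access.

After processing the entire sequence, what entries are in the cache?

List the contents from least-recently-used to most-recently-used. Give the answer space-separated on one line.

Answer: X G I T A

Derivation:
LRU simulation (capacity=5):
  1. access A: MISS. Cache (LRU->MRU): [A]
  2. access I: MISS. Cache (LRU->MRU): [A I]
  3. access I: HIT. Cache (LRU->MRU): [A I]
  4. access R: MISS. Cache (LRU->MRU): [A I R]
  5. access G: MISS. Cache (LRU->MRU): [A I R G]
  6. access T: MISS. Cache (LRU->MRU): [A I R G T]
  7. access A: HIT. Cache (LRU->MRU): [I R G T A]
  8. access I: HIT. Cache (LRU->MRU): [R G T A I]
  9. access I: HIT. Cache (LRU->MRU): [R G T A I]
  10. access T: HIT. Cache (LRU->MRU): [R G A I T]
  11. access C: MISS, evict R. Cache (LRU->MRU): [G A I T C]
  12. access C: HIT. Cache (LRU->MRU): [G A I T C]
  13. access G: HIT. Cache (LRU->MRU): [A I T C G]
  14. access T: HIT. Cache (LRU->MRU): [A I C G T]
  15. access C: HIT. Cache (LRU->MRU): [A I G T C]
  16. access G: HIT. Cache (LRU->MRU): [A I T C G]
  17. access C: HIT. Cache (LRU->MRU): [A I T G C]
  18. access G: HIT. Cache (LRU->MRU): [A I T C G]
  19. access T: HIT. Cache (LRU->MRU): [A I C G T]
  20. access T: HIT. Cache (LRU->MRU): [A I C G T]
  21. access G: HIT. Cache (LRU->MRU): [A I C T G]
  22. access G: HIT. Cache (LRU->MRU): [A I C T G]
  23. access R: MISS, evict A. Cache (LRU->MRU): [I C T G R]
  24. access L: MISS, evict I. Cache (LRU->MRU): [C T G R L]
  25. access R: HIT. Cache (LRU->MRU): [C T G L R]
  26. access Z: MISS, evict C. Cache (LRU->MRU): [T G L R Z]
  27. access L: HIT. Cache (LRU->MRU): [T G R Z L]
  28. access G: HIT. Cache (LRU->MRU): [T R Z L G]
  29. access L: HIT. Cache (LRU->MRU): [T R Z G L]
  30. access G: HIT. Cache (LRU->MRU): [T R Z L G]
  31. access G: HIT. Cache (LRU->MRU): [T R Z L G]
  32. access T: HIT. Cache (LRU->MRU): [R Z L G T]
  33. access X: MISS, evict R. Cache (LRU->MRU): [Z L G T X]
  34. access T: HIT. Cache (LRU->MRU): [Z L G X T]
  35. access G: HIT. Cache (LRU->MRU): [Z L X T G]
  36. access G: HIT. Cache (LRU->MRU): [Z L X T G]
  37. access A: MISS, evict Z. Cache (LRU->MRU): [L X T G A]
  38. access I: MISS, evict L. Cache (LRU->MRU): [X T G A I]
  39. access T: HIT. Cache (LRU->MRU): [X G A I T]
  40. access A: HIT. Cache (LRU->MRU): [X G I T A]
Total: 28 hits, 12 misses, 7 evictions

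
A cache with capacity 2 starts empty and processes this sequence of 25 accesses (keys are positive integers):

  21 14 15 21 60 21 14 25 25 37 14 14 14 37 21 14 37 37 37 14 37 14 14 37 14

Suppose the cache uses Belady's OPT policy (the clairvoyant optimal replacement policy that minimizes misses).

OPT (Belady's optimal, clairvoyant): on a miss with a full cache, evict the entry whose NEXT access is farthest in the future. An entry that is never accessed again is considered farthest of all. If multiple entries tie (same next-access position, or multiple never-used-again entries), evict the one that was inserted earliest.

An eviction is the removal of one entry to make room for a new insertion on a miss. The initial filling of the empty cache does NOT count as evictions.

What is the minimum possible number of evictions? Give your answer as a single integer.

OPT (Belady) simulation (capacity=2):
  1. access 21: MISS. Cache: [21]
  2. access 14: MISS. Cache: [21 14]
  3. access 15: MISS, evict 14 (next use: step 7). Cache: [21 15]
  4. access 21: HIT. Next use of 21: step 6. Cache: [21 15]
  5. access 60: MISS, evict 15 (next use: never). Cache: [21 60]
  6. access 21: HIT. Next use of 21: step 15. Cache: [21 60]
  7. access 14: MISS, evict 60 (next use: never). Cache: [21 14]
  8. access 25: MISS, evict 21 (next use: step 15). Cache: [14 25]
  9. access 25: HIT. Next use of 25: never. Cache: [14 25]
  10. access 37: MISS, evict 25 (next use: never). Cache: [14 37]
  11. access 14: HIT. Next use of 14: step 12. Cache: [14 37]
  12. access 14: HIT. Next use of 14: step 13. Cache: [14 37]
  13. access 14: HIT. Next use of 14: step 16. Cache: [14 37]
  14. access 37: HIT. Next use of 37: step 17. Cache: [14 37]
  15. access 21: MISS, evict 37 (next use: step 17). Cache: [14 21]
  16. access 14: HIT. Next use of 14: step 20. Cache: [14 21]
  17. access 37: MISS, evict 21 (next use: never). Cache: [14 37]
  18. access 37: HIT. Next use of 37: step 19. Cache: [14 37]
  19. access 37: HIT. Next use of 37: step 21. Cache: [14 37]
  20. access 14: HIT. Next use of 14: step 22. Cache: [14 37]
  21. access 37: HIT. Next use of 37: step 24. Cache: [14 37]
  22. access 14: HIT. Next use of 14: step 23. Cache: [14 37]
  23. access 14: HIT. Next use of 14: step 25. Cache: [14 37]
  24. access 37: HIT. Next use of 37: never. Cache: [14 37]
  25. access 14: HIT. Next use of 14: never. Cache: [14 37]
Total: 16 hits, 9 misses, 7 evictions

Answer: 7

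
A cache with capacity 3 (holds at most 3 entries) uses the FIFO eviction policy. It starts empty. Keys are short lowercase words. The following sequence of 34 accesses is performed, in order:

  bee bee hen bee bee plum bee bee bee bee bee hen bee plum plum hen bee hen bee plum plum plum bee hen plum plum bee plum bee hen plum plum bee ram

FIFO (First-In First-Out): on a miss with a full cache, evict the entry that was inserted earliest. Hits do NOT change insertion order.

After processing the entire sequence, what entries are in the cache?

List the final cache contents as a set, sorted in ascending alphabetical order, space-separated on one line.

Answer: hen plum ram

Derivation:
FIFO simulation (capacity=3):
  1. access bee: MISS. Cache (old->new): [bee]
  2. access bee: HIT. Cache (old->new): [bee]
  3. access hen: MISS. Cache (old->new): [bee hen]
  4. access bee: HIT. Cache (old->new): [bee hen]
  5. access bee: HIT. Cache (old->new): [bee hen]
  6. access plum: MISS. Cache (old->new): [bee hen plum]
  7. access bee: HIT. Cache (old->new): [bee hen plum]
  8. access bee: HIT. Cache (old->new): [bee hen plum]
  9. access bee: HIT. Cache (old->new): [bee hen plum]
  10. access bee: HIT. Cache (old->new): [bee hen plum]
  11. access bee: HIT. Cache (old->new): [bee hen plum]
  12. access hen: HIT. Cache (old->new): [bee hen plum]
  13. access bee: HIT. Cache (old->new): [bee hen plum]
  14. access plum: HIT. Cache (old->new): [bee hen plum]
  15. access plum: HIT. Cache (old->new): [bee hen plum]
  16. access hen: HIT. Cache (old->new): [bee hen plum]
  17. access bee: HIT. Cache (old->new): [bee hen plum]
  18. access hen: HIT. Cache (old->new): [bee hen plum]
  19. access bee: HIT. Cache (old->new): [bee hen plum]
  20. access plum: HIT. Cache (old->new): [bee hen plum]
  21. access plum: HIT. Cache (old->new): [bee hen plum]
  22. access plum: HIT. Cache (old->new): [bee hen plum]
  23. access bee: HIT. Cache (old->new): [bee hen plum]
  24. access hen: HIT. Cache (old->new): [bee hen plum]
  25. access plum: HIT. Cache (old->new): [bee hen plum]
  26. access plum: HIT. Cache (old->new): [bee hen plum]
  27. access bee: HIT. Cache (old->new): [bee hen plum]
  28. access plum: HIT. Cache (old->new): [bee hen plum]
  29. access bee: HIT. Cache (old->new): [bee hen plum]
  30. access hen: HIT. Cache (old->new): [bee hen plum]
  31. access plum: HIT. Cache (old->new): [bee hen plum]
  32. access plum: HIT. Cache (old->new): [bee hen plum]
  33. access bee: HIT. Cache (old->new): [bee hen plum]
  34. access ram: MISS, evict bee. Cache (old->new): [hen plum ram]
Total: 30 hits, 4 misses, 1 evictions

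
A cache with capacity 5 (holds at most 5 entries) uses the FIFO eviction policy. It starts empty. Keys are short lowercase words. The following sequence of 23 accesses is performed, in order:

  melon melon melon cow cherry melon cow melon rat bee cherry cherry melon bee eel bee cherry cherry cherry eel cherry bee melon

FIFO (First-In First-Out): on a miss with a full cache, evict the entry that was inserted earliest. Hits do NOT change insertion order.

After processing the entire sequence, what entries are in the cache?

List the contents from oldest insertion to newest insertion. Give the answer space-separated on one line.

FIFO simulation (capacity=5):
  1. access melon: MISS. Cache (old->new): [melon]
  2. access melon: HIT. Cache (old->new): [melon]
  3. access melon: HIT. Cache (old->new): [melon]
  4. access cow: MISS. Cache (old->new): [melon cow]
  5. access cherry: MISS. Cache (old->new): [melon cow cherry]
  6. access melon: HIT. Cache (old->new): [melon cow cherry]
  7. access cow: HIT. Cache (old->new): [melon cow cherry]
  8. access melon: HIT. Cache (old->new): [melon cow cherry]
  9. access rat: MISS. Cache (old->new): [melon cow cherry rat]
  10. access bee: MISS. Cache (old->new): [melon cow cherry rat bee]
  11. access cherry: HIT. Cache (old->new): [melon cow cherry rat bee]
  12. access cherry: HIT. Cache (old->new): [melon cow cherry rat bee]
  13. access melon: HIT. Cache (old->new): [melon cow cherry rat bee]
  14. access bee: HIT. Cache (old->new): [melon cow cherry rat bee]
  15. access eel: MISS, evict melon. Cache (old->new): [cow cherry rat bee eel]
  16. access bee: HIT. Cache (old->new): [cow cherry rat bee eel]
  17. access cherry: HIT. Cache (old->new): [cow cherry rat bee eel]
  18. access cherry: HIT. Cache (old->new): [cow cherry rat bee eel]
  19. access cherry: HIT. Cache (old->new): [cow cherry rat bee eel]
  20. access eel: HIT. Cache (old->new): [cow cherry rat bee eel]
  21. access cherry: HIT. Cache (old->new): [cow cherry rat bee eel]
  22. access bee: HIT. Cache (old->new): [cow cherry rat bee eel]
  23. access melon: MISS, evict cow. Cache (old->new): [cherry rat bee eel melon]
Total: 16 hits, 7 misses, 2 evictions

Answer: cherry rat bee eel melon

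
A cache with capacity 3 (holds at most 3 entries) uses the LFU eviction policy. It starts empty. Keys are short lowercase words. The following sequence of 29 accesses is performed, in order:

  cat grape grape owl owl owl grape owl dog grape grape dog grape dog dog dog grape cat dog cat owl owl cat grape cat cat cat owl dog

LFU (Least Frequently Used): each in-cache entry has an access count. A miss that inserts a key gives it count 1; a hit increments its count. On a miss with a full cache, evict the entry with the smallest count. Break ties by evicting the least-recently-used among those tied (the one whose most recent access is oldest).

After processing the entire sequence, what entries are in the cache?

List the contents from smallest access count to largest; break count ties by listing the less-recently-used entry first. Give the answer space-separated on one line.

Answer: owl dog grape

Derivation:
LFU simulation (capacity=3):
  1. access cat: MISS. Cache: [cat(c=1)]
  2. access grape: MISS. Cache: [cat(c=1) grape(c=1)]
  3. access grape: HIT, count now 2. Cache: [cat(c=1) grape(c=2)]
  4. access owl: MISS. Cache: [cat(c=1) owl(c=1) grape(c=2)]
  5. access owl: HIT, count now 2. Cache: [cat(c=1) grape(c=2) owl(c=2)]
  6. access owl: HIT, count now 3. Cache: [cat(c=1) grape(c=2) owl(c=3)]
  7. access grape: HIT, count now 3. Cache: [cat(c=1) owl(c=3) grape(c=3)]
  8. access owl: HIT, count now 4. Cache: [cat(c=1) grape(c=3) owl(c=4)]
  9. access dog: MISS, evict cat(c=1). Cache: [dog(c=1) grape(c=3) owl(c=4)]
  10. access grape: HIT, count now 4. Cache: [dog(c=1) owl(c=4) grape(c=4)]
  11. access grape: HIT, count now 5. Cache: [dog(c=1) owl(c=4) grape(c=5)]
  12. access dog: HIT, count now 2. Cache: [dog(c=2) owl(c=4) grape(c=5)]
  13. access grape: HIT, count now 6. Cache: [dog(c=2) owl(c=4) grape(c=6)]
  14. access dog: HIT, count now 3. Cache: [dog(c=3) owl(c=4) grape(c=6)]
  15. access dog: HIT, count now 4. Cache: [owl(c=4) dog(c=4) grape(c=6)]
  16. access dog: HIT, count now 5. Cache: [owl(c=4) dog(c=5) grape(c=6)]
  17. access grape: HIT, count now 7. Cache: [owl(c=4) dog(c=5) grape(c=7)]
  18. access cat: MISS, evict owl(c=4). Cache: [cat(c=1) dog(c=5) grape(c=7)]
  19. access dog: HIT, count now 6. Cache: [cat(c=1) dog(c=6) grape(c=7)]
  20. access cat: HIT, count now 2. Cache: [cat(c=2) dog(c=6) grape(c=7)]
  21. access owl: MISS, evict cat(c=2). Cache: [owl(c=1) dog(c=6) grape(c=7)]
  22. access owl: HIT, count now 2. Cache: [owl(c=2) dog(c=6) grape(c=7)]
  23. access cat: MISS, evict owl(c=2). Cache: [cat(c=1) dog(c=6) grape(c=7)]
  24. access grape: HIT, count now 8. Cache: [cat(c=1) dog(c=6) grape(c=8)]
  25. access cat: HIT, count now 2. Cache: [cat(c=2) dog(c=6) grape(c=8)]
  26. access cat: HIT, count now 3. Cache: [cat(c=3) dog(c=6) grape(c=8)]
  27. access cat: HIT, count now 4. Cache: [cat(c=4) dog(c=6) grape(c=8)]
  28. access owl: MISS, evict cat(c=4). Cache: [owl(c=1) dog(c=6) grape(c=8)]
  29. access dog: HIT, count now 7. Cache: [owl(c=1) dog(c=7) grape(c=8)]
Total: 21 hits, 8 misses, 5 evictions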